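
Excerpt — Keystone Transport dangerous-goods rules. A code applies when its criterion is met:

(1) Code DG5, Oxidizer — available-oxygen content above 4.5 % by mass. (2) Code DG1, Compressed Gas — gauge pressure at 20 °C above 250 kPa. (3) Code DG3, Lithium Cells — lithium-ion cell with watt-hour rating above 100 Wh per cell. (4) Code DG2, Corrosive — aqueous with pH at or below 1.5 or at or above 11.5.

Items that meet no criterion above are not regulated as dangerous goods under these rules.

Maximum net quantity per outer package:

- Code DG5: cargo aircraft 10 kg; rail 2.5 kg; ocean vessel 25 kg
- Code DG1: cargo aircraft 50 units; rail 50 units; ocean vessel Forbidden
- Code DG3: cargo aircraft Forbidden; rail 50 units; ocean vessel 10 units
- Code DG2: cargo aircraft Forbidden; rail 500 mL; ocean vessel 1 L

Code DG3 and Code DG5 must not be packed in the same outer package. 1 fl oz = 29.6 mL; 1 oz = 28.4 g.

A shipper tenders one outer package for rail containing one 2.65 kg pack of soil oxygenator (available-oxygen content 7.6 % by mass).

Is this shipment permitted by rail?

No

With available-oxygen content 7.6 % by mass (> 4.5 % by mass), the soil oxygenator falls in Code DG5.
Code DG5 quantity: 2.65 kg.
2.65 kg exceeds the rail limit of 2.5 kg for Code DG5.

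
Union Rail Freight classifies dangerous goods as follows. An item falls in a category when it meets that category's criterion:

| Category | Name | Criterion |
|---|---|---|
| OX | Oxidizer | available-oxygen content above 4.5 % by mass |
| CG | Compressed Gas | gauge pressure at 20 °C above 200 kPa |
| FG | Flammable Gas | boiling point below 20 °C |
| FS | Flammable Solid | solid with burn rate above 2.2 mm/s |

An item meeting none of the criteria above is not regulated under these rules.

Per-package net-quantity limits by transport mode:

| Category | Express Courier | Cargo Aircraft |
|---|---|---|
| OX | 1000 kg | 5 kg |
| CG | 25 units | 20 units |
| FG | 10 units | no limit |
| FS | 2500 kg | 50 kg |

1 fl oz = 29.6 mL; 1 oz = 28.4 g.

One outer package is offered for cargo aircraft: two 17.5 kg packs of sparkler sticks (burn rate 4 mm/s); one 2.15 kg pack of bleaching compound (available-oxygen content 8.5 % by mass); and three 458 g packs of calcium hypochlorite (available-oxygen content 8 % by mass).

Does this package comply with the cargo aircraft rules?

With burn rate 4 mm/s (> 2.2 mm/s), the sparkler sticks fall in Category FS.
Bleaching compound: available-oxygen content 8.5 % by mass > 4.5 % by mass → Category OX (Oxidizer).
Calcium hypochlorite: available-oxygen content 8 % by mass > 4.5 % by mass → Category OX (Oxidizer).
Category FS quantity: two 17.5 kg packs = 35 kg.
That is within the Category FS cargo aircraft limit of 50 kg.
Category OX net quantity: 2.15 kg + (three 458 g packs = 1.374 kg) = 3.524 kg.
3.524 kg ≤ 5 kg (cargo aircraft limit, Category OX) — within limit.
Every hazard category is within its cargo aircraft limit and no segregation rule is violated.

Yes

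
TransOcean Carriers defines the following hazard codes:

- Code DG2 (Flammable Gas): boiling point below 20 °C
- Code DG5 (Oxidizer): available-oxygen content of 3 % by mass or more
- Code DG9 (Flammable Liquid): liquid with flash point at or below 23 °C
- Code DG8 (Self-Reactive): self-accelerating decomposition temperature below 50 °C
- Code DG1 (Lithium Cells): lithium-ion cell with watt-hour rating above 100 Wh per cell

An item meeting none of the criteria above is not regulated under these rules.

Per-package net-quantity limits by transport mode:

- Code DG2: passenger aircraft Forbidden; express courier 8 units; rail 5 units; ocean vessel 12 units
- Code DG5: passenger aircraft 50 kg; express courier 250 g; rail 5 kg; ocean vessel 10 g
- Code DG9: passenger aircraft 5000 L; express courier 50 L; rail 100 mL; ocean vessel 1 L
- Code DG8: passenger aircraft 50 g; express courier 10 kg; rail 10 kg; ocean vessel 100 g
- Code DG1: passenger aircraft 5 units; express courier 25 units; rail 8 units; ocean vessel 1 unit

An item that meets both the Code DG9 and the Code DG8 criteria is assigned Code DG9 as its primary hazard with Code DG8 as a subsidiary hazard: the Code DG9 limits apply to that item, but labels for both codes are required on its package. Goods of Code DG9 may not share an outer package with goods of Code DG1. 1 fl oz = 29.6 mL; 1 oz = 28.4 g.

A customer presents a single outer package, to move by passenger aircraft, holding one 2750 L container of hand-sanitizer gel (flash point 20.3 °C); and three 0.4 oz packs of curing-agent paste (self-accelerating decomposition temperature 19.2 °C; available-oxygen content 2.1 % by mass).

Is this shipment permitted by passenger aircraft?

Yes

Hand-sanitizer gel: flash point 20.3 °C ≤ 23 °C → Code DG9 (Flammable Liquid).
Self-accelerating decomposition temperature 19.2 °C meets the Code DG8 criterion (Self-Reactive), so the curing-agent paste is Code DG8.
Code DG9 quantity: 2750 L.
That is within the Code DG9 passenger aircraft limit of 5000 L.
Code DG8 quantity: three 0.4 oz packs = 34.08 g.
34.08 g is within the passenger aircraft limit of 50 g for Code DG8.
The segregation rule (Code DG9 with Code DG1) does not apply to Code DG9 with Code DG8.
Every hazard code is within its passenger aircraft limit and no segregation rule is violated.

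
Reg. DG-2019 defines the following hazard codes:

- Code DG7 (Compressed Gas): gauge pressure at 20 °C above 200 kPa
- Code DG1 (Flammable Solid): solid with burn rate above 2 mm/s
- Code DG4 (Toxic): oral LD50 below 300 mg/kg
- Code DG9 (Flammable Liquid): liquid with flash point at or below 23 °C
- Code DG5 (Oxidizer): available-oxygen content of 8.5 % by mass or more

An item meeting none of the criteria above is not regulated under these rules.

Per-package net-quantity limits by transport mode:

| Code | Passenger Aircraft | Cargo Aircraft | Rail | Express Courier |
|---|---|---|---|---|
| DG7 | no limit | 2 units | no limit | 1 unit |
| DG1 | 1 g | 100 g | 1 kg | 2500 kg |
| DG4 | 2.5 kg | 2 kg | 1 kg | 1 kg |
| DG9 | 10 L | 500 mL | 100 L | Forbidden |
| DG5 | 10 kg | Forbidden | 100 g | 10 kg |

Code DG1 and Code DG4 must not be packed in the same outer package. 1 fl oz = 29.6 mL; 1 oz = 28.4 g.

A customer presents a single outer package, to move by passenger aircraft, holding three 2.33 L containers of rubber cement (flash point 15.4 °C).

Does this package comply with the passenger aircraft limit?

Rubber cement: flash point 15.4 °C ≤ 23 °C → Code DG9 (Flammable Liquid).
Code DG9 quantity: three 2.33 L containers = 6.99 L.
6.99 L is within the passenger aircraft limit of 10 L for Code DG9.

Yes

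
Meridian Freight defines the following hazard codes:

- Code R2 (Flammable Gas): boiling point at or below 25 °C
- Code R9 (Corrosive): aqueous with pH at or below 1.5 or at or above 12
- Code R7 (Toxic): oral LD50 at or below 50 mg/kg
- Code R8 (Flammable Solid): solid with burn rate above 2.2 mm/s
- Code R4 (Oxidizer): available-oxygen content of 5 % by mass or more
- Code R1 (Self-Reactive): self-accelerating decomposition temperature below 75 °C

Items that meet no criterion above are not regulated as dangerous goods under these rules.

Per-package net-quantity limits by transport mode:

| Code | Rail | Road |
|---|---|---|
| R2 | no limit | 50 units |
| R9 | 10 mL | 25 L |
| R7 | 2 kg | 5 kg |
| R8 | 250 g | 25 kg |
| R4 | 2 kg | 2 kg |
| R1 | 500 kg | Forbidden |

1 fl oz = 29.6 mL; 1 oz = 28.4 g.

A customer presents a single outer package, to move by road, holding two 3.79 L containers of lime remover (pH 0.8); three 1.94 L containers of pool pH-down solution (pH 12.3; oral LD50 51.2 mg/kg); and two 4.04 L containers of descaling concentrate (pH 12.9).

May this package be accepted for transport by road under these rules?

With pH 0.8 (≤ 1.5), the lime remover falls in Code R9.
pH 12.3 meets the Code R9 criterion (Corrosive), so the pool pH-down solution is Code R9.
pH 12.9 meets the Code R9 criterion (Corrosive), so the descaling concentrate is Code R9.
Total Code R9: (two 3.79 L containers = 7.58 L) + (three 1.94 L containers = 5.82 L) + (two 4.04 L containers = 8.08 L) = 21.48 L.
21.48 L is within the road limit of 25 L for Code R9.

Yes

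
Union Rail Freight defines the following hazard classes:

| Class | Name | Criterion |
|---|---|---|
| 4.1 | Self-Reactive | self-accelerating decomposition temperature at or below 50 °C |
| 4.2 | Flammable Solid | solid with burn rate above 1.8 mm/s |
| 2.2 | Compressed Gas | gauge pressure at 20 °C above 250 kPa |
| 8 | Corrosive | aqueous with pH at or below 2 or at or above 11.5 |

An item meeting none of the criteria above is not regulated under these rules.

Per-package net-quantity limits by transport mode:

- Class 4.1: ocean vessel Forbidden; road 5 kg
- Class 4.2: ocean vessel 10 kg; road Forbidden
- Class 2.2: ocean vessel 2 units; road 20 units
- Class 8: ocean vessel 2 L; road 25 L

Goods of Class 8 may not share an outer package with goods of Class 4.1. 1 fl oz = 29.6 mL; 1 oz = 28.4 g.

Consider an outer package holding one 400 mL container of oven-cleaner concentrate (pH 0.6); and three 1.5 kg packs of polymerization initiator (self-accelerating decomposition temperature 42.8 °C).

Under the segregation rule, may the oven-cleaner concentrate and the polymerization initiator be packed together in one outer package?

No

The oven-cleaner concentrate has pH 0.6, which is ≤ 2, so it is Class 8 (Corrosive).
Polymerization initiator: self-accelerating decomposition temperature 42.8 °C ≤ 50 °C → Class 4.1 (Self-Reactive).
Class 8 and Class 4.1 may not share an outer package.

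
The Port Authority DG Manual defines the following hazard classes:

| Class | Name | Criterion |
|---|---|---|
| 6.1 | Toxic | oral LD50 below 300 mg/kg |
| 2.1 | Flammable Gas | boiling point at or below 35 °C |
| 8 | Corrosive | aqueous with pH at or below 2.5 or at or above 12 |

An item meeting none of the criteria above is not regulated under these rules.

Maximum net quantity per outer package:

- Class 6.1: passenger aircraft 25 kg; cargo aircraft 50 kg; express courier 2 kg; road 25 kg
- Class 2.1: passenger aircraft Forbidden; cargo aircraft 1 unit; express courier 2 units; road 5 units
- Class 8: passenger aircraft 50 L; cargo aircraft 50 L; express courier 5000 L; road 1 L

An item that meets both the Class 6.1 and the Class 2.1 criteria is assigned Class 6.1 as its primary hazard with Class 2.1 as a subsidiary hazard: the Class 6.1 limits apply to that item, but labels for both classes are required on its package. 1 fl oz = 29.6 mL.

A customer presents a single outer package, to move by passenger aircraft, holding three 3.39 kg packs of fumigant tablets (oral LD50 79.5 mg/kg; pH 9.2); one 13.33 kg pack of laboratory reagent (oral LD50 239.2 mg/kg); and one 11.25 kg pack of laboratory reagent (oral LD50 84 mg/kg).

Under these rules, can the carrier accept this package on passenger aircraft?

No

Oral LD50 79.5 mg/kg meets the Class 6.1 criterion (Toxic), so the fumigant tablets are Class 6.1.
The laboratory reagent has oral LD50 239.2 mg/kg, which is < 300 mg/kg, so it is Class 6.1 (Toxic).
Laboratory reagent: oral LD50 84 mg/kg < 300 mg/kg → Class 6.1 (Toxic).
Class 6.1 net quantity: (three 3.39 kg packs = 10.17 kg) + 13.33 kg + 11.25 kg = 34.75 kg.
34.75 kg > 25 kg (passenger aircraft limit, Class 6.1) — over the limit.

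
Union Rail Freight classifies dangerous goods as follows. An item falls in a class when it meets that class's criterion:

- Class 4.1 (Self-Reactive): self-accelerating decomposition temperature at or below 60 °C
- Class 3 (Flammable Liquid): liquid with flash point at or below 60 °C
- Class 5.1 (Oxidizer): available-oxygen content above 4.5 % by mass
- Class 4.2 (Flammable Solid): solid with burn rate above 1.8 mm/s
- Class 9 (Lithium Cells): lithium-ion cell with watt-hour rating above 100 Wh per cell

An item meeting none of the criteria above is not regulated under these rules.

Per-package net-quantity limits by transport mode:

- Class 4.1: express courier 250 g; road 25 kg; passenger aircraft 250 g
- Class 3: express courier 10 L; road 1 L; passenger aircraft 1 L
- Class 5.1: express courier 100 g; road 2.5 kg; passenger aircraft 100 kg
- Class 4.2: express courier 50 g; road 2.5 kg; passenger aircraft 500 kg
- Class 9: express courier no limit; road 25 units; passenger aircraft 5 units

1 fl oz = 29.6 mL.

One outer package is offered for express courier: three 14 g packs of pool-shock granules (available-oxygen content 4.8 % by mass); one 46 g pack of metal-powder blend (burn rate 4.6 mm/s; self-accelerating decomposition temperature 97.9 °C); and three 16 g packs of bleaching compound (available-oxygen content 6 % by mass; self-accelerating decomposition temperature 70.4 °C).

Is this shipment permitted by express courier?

Pool-shock granules: available-oxygen content 4.8 % by mass > 4.5 % by mass → Class 5.1 (Oxidizer).
With burn rate 4.6 mm/s (> 1.8 mm/s), the metal-powder blend falls in Class 4.2.
With available-oxygen content 6 % by mass (> 4.5 % by mass), the bleaching compound falls in Class 5.1.
Class 5.1 net quantity: (three 14 g packs = 42 g) + (three 16 g packs = 48 g) = 90 g.
90 g is within the express courier limit of 100 g for Class 5.1.
Class 4.2 quantity: 46 g.
46 g is within the express courier limit of 50 g for Class 4.2.
Every hazard class is within its express courier limit and no segregation rule is violated.

Yes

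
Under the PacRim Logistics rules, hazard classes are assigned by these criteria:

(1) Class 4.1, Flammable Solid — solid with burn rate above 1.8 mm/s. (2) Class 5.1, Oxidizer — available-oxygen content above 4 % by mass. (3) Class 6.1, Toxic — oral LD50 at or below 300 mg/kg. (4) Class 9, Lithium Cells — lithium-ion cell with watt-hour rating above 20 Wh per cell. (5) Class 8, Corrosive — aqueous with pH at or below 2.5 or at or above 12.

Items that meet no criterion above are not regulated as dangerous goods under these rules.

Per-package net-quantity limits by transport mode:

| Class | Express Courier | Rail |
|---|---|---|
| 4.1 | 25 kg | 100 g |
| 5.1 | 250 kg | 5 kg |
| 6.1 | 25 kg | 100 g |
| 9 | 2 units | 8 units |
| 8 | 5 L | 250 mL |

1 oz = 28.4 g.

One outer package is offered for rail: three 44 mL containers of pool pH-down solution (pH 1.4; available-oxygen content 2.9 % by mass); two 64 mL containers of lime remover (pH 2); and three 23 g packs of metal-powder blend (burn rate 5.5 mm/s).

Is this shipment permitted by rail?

No

Pool pH-down solution: pH 1.4 ≤ 2.5 → Class 8 (Corrosive).
The lime remover has pH 2, which is ≤ 2.5, so it is Class 8 (Corrosive).
Burn rate 5.5 mm/s meets the Class 4.1 criterion (Flammable Solid), so the metal-powder blend is Class 4.1.
Class 8 net quantity: (three 44 mL containers = 132 mL) + (two 64 mL containers = 128 mL) = 260 mL.
That exceeds the Class 8 rail limit of 250 mL.
Class 4.1 quantity: three 23 g packs = 69 g.
That is within the Class 4.1 rail limit of 100 g.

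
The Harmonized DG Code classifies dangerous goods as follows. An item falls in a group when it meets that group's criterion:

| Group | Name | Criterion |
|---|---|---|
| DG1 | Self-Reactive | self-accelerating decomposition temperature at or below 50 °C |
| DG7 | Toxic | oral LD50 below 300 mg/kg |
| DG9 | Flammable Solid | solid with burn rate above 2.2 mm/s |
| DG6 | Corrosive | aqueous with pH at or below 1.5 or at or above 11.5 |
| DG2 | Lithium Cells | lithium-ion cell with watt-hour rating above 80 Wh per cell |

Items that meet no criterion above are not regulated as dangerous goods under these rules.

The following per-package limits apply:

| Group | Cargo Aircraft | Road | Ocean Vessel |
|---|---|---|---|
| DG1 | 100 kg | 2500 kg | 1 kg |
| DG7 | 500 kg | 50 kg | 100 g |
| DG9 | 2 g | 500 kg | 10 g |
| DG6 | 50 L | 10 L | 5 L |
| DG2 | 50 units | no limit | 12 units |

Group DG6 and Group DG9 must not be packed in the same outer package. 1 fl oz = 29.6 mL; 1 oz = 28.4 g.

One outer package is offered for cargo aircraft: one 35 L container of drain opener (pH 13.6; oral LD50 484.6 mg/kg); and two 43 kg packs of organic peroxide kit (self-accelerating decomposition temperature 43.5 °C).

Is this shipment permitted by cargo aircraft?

Drain opener: pH 13.6 ≥ 11.5 → Group DG6 (Corrosive).
Self-accelerating decomposition temperature 43.5 °C meets the Group DG1 criterion (Self-Reactive), so the organic peroxide kit is Group DG1.
Group DG6 quantity: 35 L.
That is within the Group DG6 cargo aircraft limit of 50 L.
Group DG1 quantity: two 43 kg packs = 86 kg.
86 kg ≤ 100 kg (cargo aircraft limit, Group DG1) — within limit.
The segregation rule (Group DG6 with Group DG9) does not apply to Group DG6 with Group DG1.
Every hazard group is within its cargo aircraft limit and no segregation rule is violated.

Yes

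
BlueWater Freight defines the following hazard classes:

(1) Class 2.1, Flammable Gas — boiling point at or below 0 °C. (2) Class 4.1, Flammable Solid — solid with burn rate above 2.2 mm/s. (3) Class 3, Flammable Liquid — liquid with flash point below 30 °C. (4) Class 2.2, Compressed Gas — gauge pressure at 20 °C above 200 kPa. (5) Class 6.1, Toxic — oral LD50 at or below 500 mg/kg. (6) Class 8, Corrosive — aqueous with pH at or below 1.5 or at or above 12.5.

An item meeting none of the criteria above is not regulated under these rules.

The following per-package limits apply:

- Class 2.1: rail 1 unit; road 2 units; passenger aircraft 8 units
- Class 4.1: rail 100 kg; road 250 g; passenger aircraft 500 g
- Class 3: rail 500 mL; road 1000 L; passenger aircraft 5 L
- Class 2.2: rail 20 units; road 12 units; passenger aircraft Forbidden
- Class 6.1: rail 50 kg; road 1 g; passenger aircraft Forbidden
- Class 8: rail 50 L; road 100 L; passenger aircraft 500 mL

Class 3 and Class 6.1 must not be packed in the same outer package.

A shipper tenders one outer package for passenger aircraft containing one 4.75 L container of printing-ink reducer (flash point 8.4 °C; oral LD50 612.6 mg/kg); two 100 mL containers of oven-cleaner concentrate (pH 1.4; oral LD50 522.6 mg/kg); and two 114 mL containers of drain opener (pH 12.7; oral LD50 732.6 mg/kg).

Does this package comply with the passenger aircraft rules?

With flash point 8.4 °C (< 30 °C), the printing-ink reducer falls in Class 3.
With pH 1.4 (≤ 1.5), the oven-cleaner concentrate falls in Class 8.
The drain opener has pH 12.7, which is ≥ 12.5, so it is Class 8 (Corrosive).
Class 8 net quantity: (two 100 mL containers = 200 mL) + (two 114 mL containers = 228 mL) = 428 mL.
428 mL is within the passenger aircraft limit of 500 mL for Class 8.
Class 3 quantity: 4.75 L.
4.75 L is within the passenger aircraft limit of 5 L for Class 3.
The segregation rule (Class 3 with Class 6.1) does not apply to Class 8 with Class 3.
Every hazard class is within its passenger aircraft limit and no segregation rule is violated.

Yes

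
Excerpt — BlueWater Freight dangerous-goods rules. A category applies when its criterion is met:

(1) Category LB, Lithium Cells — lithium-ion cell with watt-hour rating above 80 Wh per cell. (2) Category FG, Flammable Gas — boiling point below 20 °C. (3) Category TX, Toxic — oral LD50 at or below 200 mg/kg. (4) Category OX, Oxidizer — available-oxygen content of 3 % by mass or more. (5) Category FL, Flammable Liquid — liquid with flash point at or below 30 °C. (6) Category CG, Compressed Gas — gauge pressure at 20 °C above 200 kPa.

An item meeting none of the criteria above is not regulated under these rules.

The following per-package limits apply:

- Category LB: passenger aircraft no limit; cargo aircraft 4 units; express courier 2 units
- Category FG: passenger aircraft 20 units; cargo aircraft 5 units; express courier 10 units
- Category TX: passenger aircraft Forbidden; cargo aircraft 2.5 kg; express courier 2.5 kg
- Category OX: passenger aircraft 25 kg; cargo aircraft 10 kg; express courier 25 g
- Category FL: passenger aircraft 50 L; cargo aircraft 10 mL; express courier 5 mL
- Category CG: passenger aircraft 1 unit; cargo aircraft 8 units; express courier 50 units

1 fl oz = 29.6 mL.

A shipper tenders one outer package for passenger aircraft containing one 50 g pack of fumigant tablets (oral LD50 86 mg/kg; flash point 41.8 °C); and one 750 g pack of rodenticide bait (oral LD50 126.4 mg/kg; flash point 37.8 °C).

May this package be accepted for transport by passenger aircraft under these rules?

No

The fumigant tablets have oral LD50 86 mg/kg, which is ≤ 200 mg/kg, so they are Category TX (Toxic).
The rodenticide bait has oral LD50 126.4 mg/kg, which is ≤ 200 mg/kg, so it is Category TX (Toxic).
Category TX net quantity: 50 g + 750 g = 800 g.
Category TX is Forbidden by passenger aircraft.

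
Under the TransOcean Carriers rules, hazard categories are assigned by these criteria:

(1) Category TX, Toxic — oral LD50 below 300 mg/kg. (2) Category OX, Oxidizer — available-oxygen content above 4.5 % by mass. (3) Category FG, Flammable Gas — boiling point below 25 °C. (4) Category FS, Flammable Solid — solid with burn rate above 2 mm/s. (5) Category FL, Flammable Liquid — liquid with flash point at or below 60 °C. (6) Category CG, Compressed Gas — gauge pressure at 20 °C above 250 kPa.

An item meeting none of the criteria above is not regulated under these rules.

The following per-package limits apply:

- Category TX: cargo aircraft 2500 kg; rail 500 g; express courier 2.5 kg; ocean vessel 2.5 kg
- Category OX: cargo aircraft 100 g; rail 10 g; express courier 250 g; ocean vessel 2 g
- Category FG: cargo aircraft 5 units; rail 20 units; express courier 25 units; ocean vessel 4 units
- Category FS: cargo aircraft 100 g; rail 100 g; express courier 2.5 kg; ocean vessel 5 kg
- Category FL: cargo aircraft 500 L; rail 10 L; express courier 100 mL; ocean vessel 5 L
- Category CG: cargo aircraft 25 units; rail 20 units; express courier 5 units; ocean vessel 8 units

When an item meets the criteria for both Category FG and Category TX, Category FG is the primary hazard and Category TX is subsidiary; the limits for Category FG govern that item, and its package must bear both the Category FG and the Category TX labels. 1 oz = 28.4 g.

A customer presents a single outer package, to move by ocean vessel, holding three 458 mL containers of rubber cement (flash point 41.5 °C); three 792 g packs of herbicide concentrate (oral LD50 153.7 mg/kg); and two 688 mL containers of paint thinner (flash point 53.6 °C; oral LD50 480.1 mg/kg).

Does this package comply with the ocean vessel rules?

Flash point 41.5 °C meets the Category FL criterion (Flammable Liquid), so the rubber cement is Category FL.
Herbicide concentrate: oral LD50 153.7 mg/kg < 300 mg/kg → Category TX (Toxic).
Paint thinner: flash point 53.6 °C ≤ 60 °C → Category FL (Flammable Liquid).
Category FL net quantity: (three 458 mL containers = 1.374 L) + (two 688 mL containers = 1.376 L) = 2.75 L.
2.75 L ≤ 5 L (ocean vessel limit, Category FL) — within limit.
Category TX quantity: three 792 g packs = 2.376 kg.
2.376 kg ≤ 2.5 kg (ocean vessel limit, Category TX) — within limit.
Every hazard category is within its ocean vessel limit and no segregation rule is violated.

Yes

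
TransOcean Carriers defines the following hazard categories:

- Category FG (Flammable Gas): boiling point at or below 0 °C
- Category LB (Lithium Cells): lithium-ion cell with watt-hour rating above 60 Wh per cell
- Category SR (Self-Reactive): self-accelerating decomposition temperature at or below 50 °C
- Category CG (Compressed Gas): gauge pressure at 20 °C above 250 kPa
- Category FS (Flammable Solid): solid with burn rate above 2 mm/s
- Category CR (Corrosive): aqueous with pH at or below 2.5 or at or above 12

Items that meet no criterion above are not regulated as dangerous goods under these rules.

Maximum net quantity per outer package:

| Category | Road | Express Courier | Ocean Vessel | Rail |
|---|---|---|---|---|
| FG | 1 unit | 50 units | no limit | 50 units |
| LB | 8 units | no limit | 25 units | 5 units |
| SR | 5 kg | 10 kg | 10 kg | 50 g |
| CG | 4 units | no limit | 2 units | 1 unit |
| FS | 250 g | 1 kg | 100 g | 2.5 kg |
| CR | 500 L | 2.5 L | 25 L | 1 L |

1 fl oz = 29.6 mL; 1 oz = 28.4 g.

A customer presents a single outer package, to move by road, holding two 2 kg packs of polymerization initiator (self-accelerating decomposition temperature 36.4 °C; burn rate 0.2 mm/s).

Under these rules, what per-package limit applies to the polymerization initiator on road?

Self-accelerating decomposition temperature 36.4 °C meets the Category SR criterion (Self-Reactive), so the polymerization initiator is Category SR.
The road limit for Category SR is 5 kg.

5 kg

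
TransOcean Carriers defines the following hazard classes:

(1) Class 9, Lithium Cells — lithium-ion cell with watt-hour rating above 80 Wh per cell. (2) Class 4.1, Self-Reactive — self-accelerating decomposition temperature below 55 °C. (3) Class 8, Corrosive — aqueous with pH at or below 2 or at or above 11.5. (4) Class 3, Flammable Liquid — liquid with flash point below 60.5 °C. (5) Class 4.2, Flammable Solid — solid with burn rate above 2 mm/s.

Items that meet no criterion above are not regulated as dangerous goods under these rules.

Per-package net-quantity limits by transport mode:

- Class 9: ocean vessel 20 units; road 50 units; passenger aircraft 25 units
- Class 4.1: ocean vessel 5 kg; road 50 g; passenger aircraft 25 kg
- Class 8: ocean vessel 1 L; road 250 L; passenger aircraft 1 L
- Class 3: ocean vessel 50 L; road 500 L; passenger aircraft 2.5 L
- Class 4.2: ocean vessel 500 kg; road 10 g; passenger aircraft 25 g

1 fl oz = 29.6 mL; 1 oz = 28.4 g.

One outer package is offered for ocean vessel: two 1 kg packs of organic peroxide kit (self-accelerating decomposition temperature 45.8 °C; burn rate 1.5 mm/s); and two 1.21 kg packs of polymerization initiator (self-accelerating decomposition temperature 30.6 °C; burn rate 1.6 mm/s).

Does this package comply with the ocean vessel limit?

Yes

Organic peroxide kit: self-accelerating decomposition temperature 45.8 °C < 55 °C → Class 4.1 (Self-Reactive).
Self-accelerating decomposition temperature 30.6 °C meets the Class 4.1 criterion (Self-Reactive), so the polymerization initiator is Class 4.1.
Class 4.1 net quantity: (two 1 kg packs = 2 kg) + (two 1.21 kg packs = 2.42 kg) = 4.42 kg.
4.42 kg is within the ocean vessel limit of 5 kg for Class 4.1.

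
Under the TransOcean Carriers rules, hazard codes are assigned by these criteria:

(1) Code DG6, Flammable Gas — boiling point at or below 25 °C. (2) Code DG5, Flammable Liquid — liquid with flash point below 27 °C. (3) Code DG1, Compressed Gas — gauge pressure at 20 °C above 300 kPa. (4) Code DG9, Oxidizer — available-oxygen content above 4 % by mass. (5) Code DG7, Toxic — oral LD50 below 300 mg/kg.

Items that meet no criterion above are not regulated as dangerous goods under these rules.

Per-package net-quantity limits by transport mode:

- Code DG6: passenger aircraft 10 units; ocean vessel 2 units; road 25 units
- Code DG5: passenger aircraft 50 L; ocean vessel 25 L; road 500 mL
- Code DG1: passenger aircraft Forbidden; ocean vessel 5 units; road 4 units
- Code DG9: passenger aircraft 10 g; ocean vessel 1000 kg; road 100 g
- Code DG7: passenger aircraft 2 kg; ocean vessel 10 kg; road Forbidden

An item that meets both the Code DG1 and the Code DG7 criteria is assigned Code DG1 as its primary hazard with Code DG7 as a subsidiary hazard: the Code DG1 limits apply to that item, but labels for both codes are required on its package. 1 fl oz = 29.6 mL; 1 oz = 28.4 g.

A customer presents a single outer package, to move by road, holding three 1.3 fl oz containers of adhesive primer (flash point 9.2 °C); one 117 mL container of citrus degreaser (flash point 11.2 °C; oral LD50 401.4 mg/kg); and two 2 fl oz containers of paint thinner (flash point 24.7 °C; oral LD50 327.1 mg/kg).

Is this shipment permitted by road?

Yes

Adhesive primer: flash point 9.2 °C < 27 °C → Code DG5 (Flammable Liquid).
The citrus degreaser has flash point 11.2 °C, which is < 27 °C, so it is Code DG5 (Flammable Liquid).
The paint thinner has flash point 24.7 °C, which is < 27 °C, so it is Code DG5 (Flammable Liquid).
Code DG5 net quantity: (three 1.3 fl oz containers = 115.44 mL) + 117 mL + (two 2 fl oz containers = 118.4 mL) = 350.84 mL.
350.84 mL ≤ 500 mL (road limit, Code DG5) — within limit.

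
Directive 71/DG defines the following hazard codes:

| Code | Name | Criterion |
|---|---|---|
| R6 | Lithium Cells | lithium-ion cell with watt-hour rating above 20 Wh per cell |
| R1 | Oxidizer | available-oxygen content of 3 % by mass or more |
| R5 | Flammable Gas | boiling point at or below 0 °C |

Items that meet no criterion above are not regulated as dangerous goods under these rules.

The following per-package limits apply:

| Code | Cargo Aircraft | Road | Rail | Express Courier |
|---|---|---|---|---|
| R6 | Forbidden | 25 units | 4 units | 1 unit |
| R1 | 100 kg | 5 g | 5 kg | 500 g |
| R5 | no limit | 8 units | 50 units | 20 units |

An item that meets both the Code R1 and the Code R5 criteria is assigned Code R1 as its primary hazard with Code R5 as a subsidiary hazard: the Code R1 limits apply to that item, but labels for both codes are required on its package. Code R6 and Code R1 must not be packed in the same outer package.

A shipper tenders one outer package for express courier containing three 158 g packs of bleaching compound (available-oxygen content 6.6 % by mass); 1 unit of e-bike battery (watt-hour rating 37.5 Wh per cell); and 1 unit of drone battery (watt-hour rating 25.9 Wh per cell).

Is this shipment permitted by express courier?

With available-oxygen content 6.6 % by mass (≥ 3 % by mass), the bleaching compound falls in Code R1.
E-bike battery: watt-hour rating 37.5 Wh per cell > 20 Wh per cell → Code R6 (Lithium Cells).
With watt-hour rating 25.9 Wh per cell (> 20 Wh per cell), the drone battery falls in Code R6.
Total Code R6: 1 unit + 1 unit = 2 units.
That exceeds the Code R6 express courier limit of 1 unit.
Code R1 quantity: three 158 g packs = 474 g.
That is within the Code R1 express courier limit of 500 g.
Code R6 and Code R1 may not share an outer package.

No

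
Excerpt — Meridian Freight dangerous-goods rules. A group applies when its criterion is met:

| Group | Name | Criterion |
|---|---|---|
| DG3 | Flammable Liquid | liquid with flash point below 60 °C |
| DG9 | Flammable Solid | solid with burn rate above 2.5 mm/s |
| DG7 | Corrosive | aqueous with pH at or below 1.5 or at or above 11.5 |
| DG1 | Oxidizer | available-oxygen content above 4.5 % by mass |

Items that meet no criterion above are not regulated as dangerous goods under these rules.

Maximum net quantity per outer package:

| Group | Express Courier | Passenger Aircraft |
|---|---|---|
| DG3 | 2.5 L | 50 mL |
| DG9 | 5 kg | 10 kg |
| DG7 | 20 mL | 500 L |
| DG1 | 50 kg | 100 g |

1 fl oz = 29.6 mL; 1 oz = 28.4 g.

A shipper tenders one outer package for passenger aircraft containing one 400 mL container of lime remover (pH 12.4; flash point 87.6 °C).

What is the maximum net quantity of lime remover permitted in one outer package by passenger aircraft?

pH 12.4 meets the Group DG7 criterion (Corrosive), so the lime remover is Group DG7.
The passenger aircraft limit for Group DG7 is 500 L.

500 L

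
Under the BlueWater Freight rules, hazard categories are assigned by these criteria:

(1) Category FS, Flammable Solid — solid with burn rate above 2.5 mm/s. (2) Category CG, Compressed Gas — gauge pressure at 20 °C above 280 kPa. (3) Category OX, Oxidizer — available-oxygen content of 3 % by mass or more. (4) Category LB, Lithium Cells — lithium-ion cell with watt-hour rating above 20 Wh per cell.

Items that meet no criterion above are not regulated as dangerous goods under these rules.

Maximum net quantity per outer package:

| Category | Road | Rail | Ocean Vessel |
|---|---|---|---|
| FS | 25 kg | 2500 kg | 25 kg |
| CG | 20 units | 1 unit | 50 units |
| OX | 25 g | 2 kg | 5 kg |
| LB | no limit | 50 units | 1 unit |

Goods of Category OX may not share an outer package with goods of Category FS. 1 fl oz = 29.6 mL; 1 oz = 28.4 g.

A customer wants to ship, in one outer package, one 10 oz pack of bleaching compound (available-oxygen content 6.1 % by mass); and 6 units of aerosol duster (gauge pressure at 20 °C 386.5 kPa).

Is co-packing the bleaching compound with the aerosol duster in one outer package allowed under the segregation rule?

Yes

Available-oxygen content 6.1 % by mass meets the Category OX criterion (Oxidizer), so the bleaching compound is Category OX.
Gauge pressure at 20 °C 386.5 kPa meets the Category CG criterion (Compressed Gas), so the aerosol duster is Category CG.
No segregation rule bars Category OX with Category CG.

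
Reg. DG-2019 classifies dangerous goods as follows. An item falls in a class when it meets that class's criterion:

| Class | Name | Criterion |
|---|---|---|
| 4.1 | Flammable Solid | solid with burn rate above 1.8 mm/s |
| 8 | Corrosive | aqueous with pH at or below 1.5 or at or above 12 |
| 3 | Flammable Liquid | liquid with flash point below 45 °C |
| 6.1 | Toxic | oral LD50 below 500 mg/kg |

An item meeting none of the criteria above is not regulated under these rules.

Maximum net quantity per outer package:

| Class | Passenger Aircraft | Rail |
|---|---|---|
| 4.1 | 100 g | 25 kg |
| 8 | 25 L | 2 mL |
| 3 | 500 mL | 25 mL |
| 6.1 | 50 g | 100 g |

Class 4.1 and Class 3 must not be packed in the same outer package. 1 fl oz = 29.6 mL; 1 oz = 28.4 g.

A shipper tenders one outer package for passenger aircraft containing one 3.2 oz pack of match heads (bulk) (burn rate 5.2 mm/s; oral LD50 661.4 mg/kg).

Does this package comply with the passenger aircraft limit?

With burn rate 5.2 mm/s (> 1.8 mm/s), the match heads (bulk) fall in Class 4.1.
Class 4.1 quantity: one 3.2 oz pack = 90.88 g.
90.88 g is within the passenger aircraft limit of 100 g for Class 4.1.

Yes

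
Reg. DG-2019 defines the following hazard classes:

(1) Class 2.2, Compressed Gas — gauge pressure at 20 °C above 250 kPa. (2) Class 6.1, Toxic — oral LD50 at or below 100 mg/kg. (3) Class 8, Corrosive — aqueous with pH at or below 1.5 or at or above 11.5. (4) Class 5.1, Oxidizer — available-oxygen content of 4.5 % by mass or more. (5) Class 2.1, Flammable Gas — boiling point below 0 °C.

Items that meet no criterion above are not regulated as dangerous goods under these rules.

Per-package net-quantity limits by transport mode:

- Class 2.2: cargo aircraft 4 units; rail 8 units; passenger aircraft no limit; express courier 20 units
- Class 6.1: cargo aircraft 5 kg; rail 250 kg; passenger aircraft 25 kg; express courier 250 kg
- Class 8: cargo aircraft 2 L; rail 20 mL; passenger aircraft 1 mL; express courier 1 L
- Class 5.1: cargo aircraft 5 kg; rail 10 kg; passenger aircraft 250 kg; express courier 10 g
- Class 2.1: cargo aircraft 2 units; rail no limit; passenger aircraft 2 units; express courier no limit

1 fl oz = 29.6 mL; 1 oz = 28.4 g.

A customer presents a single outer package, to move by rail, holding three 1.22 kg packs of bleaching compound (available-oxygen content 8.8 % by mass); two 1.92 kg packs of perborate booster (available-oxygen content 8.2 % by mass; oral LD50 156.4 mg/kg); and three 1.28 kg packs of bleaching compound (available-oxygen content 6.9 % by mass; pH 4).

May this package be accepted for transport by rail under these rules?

With available-oxygen content 8.8 % by mass (≥ 4.5 % by mass), the bleaching compound falls in Class 5.1.
Available-oxygen content 8.2 % by mass meets the Class 5.1 criterion (Oxidizer), so the perborate booster is Class 5.1.
The bleaching compound has available-oxygen content 6.9 % by mass, which is ≥ 4.5 % by mass, so it is Class 5.1 (Oxidizer).
Total Class 5.1: (three 1.22 kg packs = 3.66 kg) + (two 1.92 kg packs = 3.84 kg) + (three 1.28 kg packs = 3.84 kg) = 11.34 kg.
That exceeds the Class 5.1 rail limit of 10 kg.

No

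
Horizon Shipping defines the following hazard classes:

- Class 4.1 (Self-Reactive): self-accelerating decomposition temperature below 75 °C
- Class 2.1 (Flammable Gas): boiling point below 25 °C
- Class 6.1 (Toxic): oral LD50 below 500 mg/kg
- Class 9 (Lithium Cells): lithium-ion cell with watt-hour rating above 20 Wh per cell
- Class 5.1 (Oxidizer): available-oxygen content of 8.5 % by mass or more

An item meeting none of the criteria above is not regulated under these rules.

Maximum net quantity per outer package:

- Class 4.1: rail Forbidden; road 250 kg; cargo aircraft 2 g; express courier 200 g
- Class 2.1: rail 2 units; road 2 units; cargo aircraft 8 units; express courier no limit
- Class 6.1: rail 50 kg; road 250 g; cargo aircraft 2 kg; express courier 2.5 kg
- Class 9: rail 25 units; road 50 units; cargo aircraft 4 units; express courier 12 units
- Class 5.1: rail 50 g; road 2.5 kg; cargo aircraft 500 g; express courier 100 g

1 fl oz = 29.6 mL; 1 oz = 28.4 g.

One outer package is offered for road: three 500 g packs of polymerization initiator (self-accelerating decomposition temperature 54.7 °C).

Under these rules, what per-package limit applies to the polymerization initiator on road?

Self-accelerating decomposition temperature 54.7 °C meets the Class 4.1 criterion (Self-Reactive), so the polymerization initiator is Class 4.1.
The road limit for Class 4.1 is 250 kg.

250 kg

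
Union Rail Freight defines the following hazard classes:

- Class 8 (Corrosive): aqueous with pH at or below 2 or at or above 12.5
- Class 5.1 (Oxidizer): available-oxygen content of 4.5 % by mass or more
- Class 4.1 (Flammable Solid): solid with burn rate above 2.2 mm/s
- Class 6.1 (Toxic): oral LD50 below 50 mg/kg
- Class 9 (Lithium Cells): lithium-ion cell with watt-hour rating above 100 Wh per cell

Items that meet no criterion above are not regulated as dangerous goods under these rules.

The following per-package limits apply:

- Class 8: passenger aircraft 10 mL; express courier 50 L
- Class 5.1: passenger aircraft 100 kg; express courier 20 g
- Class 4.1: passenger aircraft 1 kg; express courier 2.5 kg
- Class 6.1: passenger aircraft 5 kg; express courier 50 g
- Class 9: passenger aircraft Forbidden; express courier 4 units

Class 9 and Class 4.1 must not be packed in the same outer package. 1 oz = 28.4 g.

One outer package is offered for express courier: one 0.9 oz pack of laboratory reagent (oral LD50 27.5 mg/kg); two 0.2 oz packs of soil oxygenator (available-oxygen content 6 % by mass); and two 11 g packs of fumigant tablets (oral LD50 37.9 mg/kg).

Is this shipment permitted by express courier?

Oral LD50 27.5 mg/kg meets the Class 6.1 criterion (Toxic), so the laboratory reagent is Class 6.1.
The soil oxygenator has available-oxygen content 6 % by mass, which is ≥ 4.5 % by mass, so it is Class 5.1 (Oxidizer).
Oral LD50 37.9 mg/kg meets the Class 6.1 criterion (Toxic), so the fumigant tablets are Class 6.1.
Class 5.1 quantity: two 0.2 oz packs = 11.36 g.
11.36 g is within the express courier limit of 20 g for Class 5.1.
Class 6.1 net quantity: (one 0.9 oz pack = 25.56 g) + (two 11 g packs = 22 g) = 47.56 g.
47.56 g ≤ 50 g (express courier limit, Class 6.1) — within limit.
The segregation rule (Class 9 with Class 4.1) does not apply to Class 5.1 with Class 6.1.
Every hazard class is within its express courier limit and no segregation rule is violated.

Yes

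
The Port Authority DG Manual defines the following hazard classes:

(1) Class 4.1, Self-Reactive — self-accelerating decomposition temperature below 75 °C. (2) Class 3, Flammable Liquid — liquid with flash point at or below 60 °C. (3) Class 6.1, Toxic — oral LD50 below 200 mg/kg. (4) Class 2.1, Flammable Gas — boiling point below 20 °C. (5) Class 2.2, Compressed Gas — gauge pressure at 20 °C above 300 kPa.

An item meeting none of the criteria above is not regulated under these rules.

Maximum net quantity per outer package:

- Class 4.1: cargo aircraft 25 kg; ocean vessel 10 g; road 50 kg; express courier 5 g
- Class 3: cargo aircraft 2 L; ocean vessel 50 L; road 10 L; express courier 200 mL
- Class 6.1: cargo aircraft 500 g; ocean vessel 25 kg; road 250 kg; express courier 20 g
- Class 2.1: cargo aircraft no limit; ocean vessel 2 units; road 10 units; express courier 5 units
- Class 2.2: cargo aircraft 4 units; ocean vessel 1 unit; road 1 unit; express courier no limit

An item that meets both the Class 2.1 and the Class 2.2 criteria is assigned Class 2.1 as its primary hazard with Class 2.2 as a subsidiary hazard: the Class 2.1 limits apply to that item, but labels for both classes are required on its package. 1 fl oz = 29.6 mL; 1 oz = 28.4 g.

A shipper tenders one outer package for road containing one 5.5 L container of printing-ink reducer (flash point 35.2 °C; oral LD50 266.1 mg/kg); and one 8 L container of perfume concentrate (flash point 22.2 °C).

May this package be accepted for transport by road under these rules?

Flash point 35.2 °C meets the Class 3 criterion (Flammable Liquid), so the printing-ink reducer is Class 3.
Flash point 22.2 °C meets the Class 3 criterion (Flammable Liquid), so the perfume concentrate is Class 3.
Class 3 net quantity: 5.5 L + 8 L = 13.5 L.
13.5 L > 10 L (road limit, Class 3) — over the limit.

No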